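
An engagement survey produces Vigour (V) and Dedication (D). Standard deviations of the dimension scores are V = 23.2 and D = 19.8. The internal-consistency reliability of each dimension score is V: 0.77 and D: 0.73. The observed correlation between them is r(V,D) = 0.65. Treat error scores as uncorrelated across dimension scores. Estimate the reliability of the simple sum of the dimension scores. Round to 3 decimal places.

0.850

Var(V+D) = 23.2² + 19.8² + 2·[23.2·19.8·0.65] = 930.28 + 597.168 = 1527.45.
Under uncorrelated errors the observed covariances equal the true-score covariances, so only the own-variance terms attenuate.
True-score variance = [23.2²·0.77 + 19.8²·0.73] + 597.168 = 700.634 + 597.168 = 1297.8.
Reliability = 1297.8 / 1527.45 = 0.850.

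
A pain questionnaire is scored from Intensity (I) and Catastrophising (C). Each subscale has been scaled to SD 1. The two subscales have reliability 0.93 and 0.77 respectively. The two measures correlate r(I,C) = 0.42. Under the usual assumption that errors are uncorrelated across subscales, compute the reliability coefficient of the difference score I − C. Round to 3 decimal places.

Var(I−C) = 1 + 1 − 2·0.42 = 2 − 0.84 = 1.16.
Under uncorrelated errors the observed covariances equal the true-score covariances, so only the own-variance terms attenuate.
True-score variance = [0.93 + 0.77] − 0.84 = 1.7 − 0.84 = 0.86.
Reliability = 0.86 / 1.16 = 0.741.

0.741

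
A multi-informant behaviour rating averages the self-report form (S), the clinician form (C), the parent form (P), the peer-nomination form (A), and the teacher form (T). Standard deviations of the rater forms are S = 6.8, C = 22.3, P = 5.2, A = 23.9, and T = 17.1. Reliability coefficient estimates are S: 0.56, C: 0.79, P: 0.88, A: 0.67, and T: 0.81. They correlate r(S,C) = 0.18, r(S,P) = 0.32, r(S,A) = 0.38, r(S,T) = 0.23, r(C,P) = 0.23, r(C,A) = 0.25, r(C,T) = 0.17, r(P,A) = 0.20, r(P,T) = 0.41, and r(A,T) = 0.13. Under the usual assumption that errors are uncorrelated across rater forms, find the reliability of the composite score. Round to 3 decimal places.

0.843

Var(S+C+P+A+T) = 6.8² + 22.3² + 5.2² + 23.9² + 17.1² + 2·[6.8·22.3·0.18 + 6.8·5.2·0.32 + 6.8·23.9·0.38 + 6.8·17.1·0.23 + 22.3·5.2·0.23 + 22.3·23.9·0.25 + 22.3·17.1·0.17 + 5.2·23.9·0.20 + 5.2·17.1·0.41 + 23.9·17.1·0.13] = 1434.19 + 932.589 = 2366.78.
Because errors are independent across components, Cov(Tᵢ,Tⱼ) = Cov(Xᵢ,Xⱼ); the off-diagonal part of the true-score variance is the same as above.
True-score variance = [6.8²·0.56 + 22.3²·0.79 + 5.2²·0.88 + 23.9²·0.67 + 17.1²·0.81] + 932.589 = 1062.11 + 932.589 = 1994.7.
Reliability = 1994.7 / 2366.78 = 0.843.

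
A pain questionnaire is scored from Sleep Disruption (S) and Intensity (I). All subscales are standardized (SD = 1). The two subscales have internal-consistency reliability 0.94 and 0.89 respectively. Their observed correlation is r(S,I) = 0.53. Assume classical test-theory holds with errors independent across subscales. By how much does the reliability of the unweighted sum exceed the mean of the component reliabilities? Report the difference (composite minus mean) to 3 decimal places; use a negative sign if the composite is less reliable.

0.029

Var(sum) = 2 + 1.06 = 3.06; true-score variance = 1.83 + 1.06 = 2.89; composite reliability = 0.9444.
Mean component reliability = 0.9150.
Difference = 0.9444 − 0.9150 = 0.029.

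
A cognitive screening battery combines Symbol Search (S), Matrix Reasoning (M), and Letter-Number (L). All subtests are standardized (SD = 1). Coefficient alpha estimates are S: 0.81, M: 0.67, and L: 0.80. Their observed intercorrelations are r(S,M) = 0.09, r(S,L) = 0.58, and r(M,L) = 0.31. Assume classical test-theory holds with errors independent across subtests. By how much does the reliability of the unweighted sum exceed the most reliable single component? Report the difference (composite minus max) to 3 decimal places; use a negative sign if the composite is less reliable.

0.045

Var(sum) = 3 + 1.96 = 4.96; true-score variance = 2.28 + 1.96 = 4.24; composite reliability = 0.8548.
Max component reliability = 0.8100.
Difference = 0.8548 − 0.8100 = 0.045.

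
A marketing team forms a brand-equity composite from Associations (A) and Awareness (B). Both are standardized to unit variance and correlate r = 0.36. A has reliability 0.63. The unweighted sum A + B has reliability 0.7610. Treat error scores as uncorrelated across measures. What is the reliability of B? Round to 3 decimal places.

Var(A+B) = 2 + 2·0.36 = 2.720.
True-score variance = ρ_A + ρ_B + 2·0.36, so 0.7610 = (0.63 + ρ_B + 0.72) / 2.720.
ρ_B = 0.7610·2.720 − 0.63 − 0.72 = 0.720.

0.720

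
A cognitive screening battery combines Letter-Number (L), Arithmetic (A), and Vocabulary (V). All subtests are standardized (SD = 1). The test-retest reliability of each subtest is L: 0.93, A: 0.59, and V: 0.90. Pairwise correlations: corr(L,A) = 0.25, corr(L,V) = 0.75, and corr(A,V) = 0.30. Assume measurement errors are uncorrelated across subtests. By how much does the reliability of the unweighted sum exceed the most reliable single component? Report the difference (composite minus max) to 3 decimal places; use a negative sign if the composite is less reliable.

-0.034

Var(sum) = 3 + 2.6 = 5.6; true-score variance = 2.42 + 2.6 = 5.02; composite reliability = 0.8964.
Max component reliability = 0.9300.
Difference = 0.8964 − 0.9300 = -0.034.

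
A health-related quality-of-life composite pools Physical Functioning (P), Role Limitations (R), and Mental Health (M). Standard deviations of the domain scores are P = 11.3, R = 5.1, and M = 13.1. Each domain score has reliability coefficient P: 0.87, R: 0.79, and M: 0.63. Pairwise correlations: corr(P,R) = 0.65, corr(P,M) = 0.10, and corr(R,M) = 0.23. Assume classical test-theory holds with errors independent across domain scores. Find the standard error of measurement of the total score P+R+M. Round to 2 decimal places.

Var(total) = 325.31 + 135.258 = 460.568.
True-score variance = 239.752 + 135.258 = 375.01, so reliability = 0.8142.
Error variance = 460.568 − 375.01 = 85.5575; SEM = √85.5575 = 9.25.

9.25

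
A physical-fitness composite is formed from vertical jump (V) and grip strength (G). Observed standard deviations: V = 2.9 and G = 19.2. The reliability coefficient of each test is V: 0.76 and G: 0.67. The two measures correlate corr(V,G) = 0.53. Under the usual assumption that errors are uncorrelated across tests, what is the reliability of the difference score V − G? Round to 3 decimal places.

Var(V−G) = 2.9² + 19.2² − 2·2.9·19.2·0.53 = 377.05 − 59.0208 = 318.029.
Because errors are independent across components, Cov(Tᵢ,Tⱼ) = Cov(Xᵢ,Xⱼ); the off-diagonal part of the true-score variance is the same as above.
True-score variance = [2.9²·0.76 + 19.2²·0.67] − 59.0208 = 253.38 − 59.0208 = 194.36.
Reliability = 194.36 / 318.029 = 0.611.

0.611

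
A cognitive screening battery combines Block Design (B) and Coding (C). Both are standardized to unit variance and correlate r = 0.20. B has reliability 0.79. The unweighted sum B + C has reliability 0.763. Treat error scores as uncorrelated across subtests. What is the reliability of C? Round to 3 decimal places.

0.641

Var(B+C) = 2 + 2·0.20 = 2.400.
True-score variance = ρ_B + ρ_C + 2·0.20, so 0.763 = (0.79 + ρ_C + 0.40) / 2.400.
ρ_C = 0.763·2.400 − 0.79 − 0.40 = 0.641.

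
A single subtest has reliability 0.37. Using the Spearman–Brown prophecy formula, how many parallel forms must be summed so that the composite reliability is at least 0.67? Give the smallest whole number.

k ≥ ρ*(1−ρ₁)/(ρ₁(1−ρ*)) = 0.67·0.63 / (0.37·0.33) = 3.457.
Smallest integer k = 4.

4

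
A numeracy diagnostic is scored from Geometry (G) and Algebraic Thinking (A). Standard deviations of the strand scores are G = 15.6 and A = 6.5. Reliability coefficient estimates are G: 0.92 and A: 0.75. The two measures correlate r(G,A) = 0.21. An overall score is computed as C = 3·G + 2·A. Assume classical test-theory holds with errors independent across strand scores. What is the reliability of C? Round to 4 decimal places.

Var(C) = 3²·15.6² + 2²·6.5² + 2·[6·15.6·6.5·0.21] = 2359.24 + 255.528 = 2614.77.
Because errors are independent across components, Cov(Tᵢ,Tⱼ) = Cov(Xᵢ,Xⱼ); the off-diagonal part of the true-score variance is the same as above.
True-score variance = [3²·15.6²·0.92 + 2²·6.5²·0.75] + 255.528 = 2141.77 + 255.528 = 2397.3.
Reliability = 2397.3 / 2614.77 = 0.9168.

0.9168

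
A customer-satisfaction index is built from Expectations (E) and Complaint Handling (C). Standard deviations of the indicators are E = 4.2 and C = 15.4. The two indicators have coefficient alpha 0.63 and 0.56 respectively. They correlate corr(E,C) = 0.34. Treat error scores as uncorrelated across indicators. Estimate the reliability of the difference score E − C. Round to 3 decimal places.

0.474

Var(E−C) = 4.2² + 15.4² − 2·4.2·15.4·0.34 = 254.8 − 43.9824 = 210.818.
Because errors are independent across components, Cov(Tᵢ,Tⱼ) = Cov(Xᵢ,Xⱼ); the off-diagonal part of the true-score variance is the same as above.
True-score variance = [4.2²·0.63 + 15.4²·0.56] − 43.9824 = 143.923 − 43.9824 = 99.9404.
Reliability = 99.9404 / 210.818 = 0.474.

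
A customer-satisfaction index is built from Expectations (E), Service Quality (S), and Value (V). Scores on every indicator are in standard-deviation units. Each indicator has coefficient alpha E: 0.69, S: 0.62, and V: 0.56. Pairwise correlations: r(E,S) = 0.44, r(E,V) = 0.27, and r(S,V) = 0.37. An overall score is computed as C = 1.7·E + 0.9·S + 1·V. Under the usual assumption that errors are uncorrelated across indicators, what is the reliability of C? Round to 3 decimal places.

Var(C) = 1.7² + 0.9² + 1 + 2·[1.53·0.44 + 1.7·0.27 + 0.9·0.37] = 4.7 + 2.9304 = 7.6304.
Under uncorrelated errors the observed covariances equal the true-score covariances, so only the own-variance terms attenuate.
True-score variance = [1.7²·0.69 + 0.9²·0.62 + 0.56] + 2.9304 = 3.0563 + 2.9304 = 5.9867.
Reliability = 5.9867 / 7.6304 = 0.785.

0.785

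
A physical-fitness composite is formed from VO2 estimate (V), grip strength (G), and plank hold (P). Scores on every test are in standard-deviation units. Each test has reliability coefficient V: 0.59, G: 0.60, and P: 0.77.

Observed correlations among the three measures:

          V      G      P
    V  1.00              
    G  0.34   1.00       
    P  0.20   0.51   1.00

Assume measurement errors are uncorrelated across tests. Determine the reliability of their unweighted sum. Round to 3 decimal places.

0.796

Var(V+G+P) = 3 + 2·[0.34 + 0.20 + 0.51] = 3 + 2.1 = 5.1.
With uncorrelated errors the cross-covariances are all true-score covariance, so they carry over unchanged; only the diagonal terms shrink to ρᵢσᵢ².
True-score variance = [0.59 + 0.60 + 0.77] + 2.1 = 1.96 + 2.1 = 4.06.
Reliability = 4.06 / 5.1 = 0.796.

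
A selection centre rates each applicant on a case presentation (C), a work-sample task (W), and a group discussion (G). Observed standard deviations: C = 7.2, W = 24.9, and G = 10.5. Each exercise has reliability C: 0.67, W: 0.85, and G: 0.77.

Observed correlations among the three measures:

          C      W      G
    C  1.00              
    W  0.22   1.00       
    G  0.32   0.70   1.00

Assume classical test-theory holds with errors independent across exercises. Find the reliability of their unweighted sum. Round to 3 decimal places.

0.894

Var(C+W+G) = 7.2² + 24.9² + 10.5² + 2·[7.2·24.9·0.22 + 7.2·10.5·0.32 + 24.9·10.5·0.70] = 782.1 + 493.297 = 1275.4.
Under uncorrelated errors the observed covariances equal the true-score covariances, so only the own-variance terms attenuate.
True-score variance = [7.2²·0.67 + 24.9²·0.85 + 10.5²·0.77] + 493.297 = 646.634 + 493.297 = 1139.93.
Reliability = 1139.93 / 1275.4 = 0.894.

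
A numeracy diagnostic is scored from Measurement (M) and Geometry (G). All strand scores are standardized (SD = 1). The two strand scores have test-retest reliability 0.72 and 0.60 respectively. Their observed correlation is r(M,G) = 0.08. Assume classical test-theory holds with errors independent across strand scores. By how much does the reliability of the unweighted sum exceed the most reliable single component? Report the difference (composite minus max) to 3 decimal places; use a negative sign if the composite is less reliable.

-0.035

Var(sum) = 2 + 0.16 = 2.16; true-score variance = 1.32 + 0.16 = 1.48; composite reliability = 0.6852.
Max component reliability = 0.7200.
Difference = 0.6852 − 0.7200 = -0.035.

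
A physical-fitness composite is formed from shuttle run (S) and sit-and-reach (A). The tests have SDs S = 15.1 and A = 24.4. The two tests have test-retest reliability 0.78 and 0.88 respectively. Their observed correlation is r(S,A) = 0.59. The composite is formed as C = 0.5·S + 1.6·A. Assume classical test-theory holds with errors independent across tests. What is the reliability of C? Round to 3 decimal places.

0.899

Var(C) = 0.5²·15.1² + 1.6²·24.4² + 2·[0.8·15.1·24.4·0.59] = 1581.12 + 347.807 = 1928.93.
Under uncorrelated errors the observed covariances equal the true-score covariances, so only the own-variance terms attenuate.
True-score variance = [0.5²·15.1²·0.78 + 1.6²·24.4²·0.88] + 347.807 = 1385.69 + 347.807 = 1733.5.
Reliability = 1733.5 / 1928.93 = 0.899.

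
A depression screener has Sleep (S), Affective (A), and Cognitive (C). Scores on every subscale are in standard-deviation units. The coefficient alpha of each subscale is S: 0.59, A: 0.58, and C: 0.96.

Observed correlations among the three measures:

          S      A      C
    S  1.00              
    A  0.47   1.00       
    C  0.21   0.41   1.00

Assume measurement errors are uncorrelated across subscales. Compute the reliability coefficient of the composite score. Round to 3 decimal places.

0.832

Var(S+A+C) = 3 + 2·[0.47 + 0.21 + 0.41] = 3 + 2.18 = 5.18.
With uncorrelated errors the cross-covariances are all true-score covariance, so they carry over unchanged; only the diagonal terms shrink to ρᵢσᵢ².
True-score variance = [0.59 + 0.58 + 0.96] + 2.18 = 2.13 + 2.18 = 4.31.
Reliability = 4.31 / 5.18 = 0.832.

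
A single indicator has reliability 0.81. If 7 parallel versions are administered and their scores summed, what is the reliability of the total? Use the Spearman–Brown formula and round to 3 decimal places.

0.968

ρ_k = kρ / (1 + (k−1)ρ) = 7·0.81 / (1 + 6·0.81) = 5.670 / 5.860 = 0.968.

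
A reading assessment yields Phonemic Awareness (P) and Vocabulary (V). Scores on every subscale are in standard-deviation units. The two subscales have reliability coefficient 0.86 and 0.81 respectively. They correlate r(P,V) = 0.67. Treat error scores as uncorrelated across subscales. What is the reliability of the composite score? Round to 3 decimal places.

Var(P+V) = 2 + 2·[0.67] = 2 + 1.34 = 3.34.
Because errors are independent across components, Cov(Tᵢ,Tⱼ) = Cov(Xᵢ,Xⱼ); the off-diagonal part of the true-score variance is the same as above.
True-score variance = [0.86 + 0.81] + 1.34 = 1.67 + 1.34 = 3.01.
Reliability = 3.01 / 3.34 = 0.901.

0.901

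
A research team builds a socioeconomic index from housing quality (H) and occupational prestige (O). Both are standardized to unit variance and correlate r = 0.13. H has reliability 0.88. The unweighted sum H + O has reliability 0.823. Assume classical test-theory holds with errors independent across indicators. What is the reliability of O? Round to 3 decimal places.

Var(H+O) = 2 + 2·0.13 = 2.260.
True-score variance = ρ_H + ρ_O + 2·0.13, so 0.823 = (0.88 + ρ_O + 0.26) / 2.260.
ρ_O = 0.823·2.260 − 0.88 − 0.26 = 0.720.

0.720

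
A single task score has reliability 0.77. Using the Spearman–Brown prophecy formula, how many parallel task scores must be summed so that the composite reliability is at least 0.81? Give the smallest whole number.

k ≥ ρ*(1−ρ₁)/(ρ₁(1−ρ*)) = 0.81·0.23 / (0.77·0.19) = 1.273.
Smallest integer k = 2.

2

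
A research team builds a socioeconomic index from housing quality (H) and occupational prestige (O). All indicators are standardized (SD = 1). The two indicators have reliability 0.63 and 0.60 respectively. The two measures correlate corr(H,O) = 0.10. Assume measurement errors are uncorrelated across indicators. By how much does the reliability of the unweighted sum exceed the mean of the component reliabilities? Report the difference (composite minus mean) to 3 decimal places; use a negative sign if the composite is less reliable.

Var(sum) = 2 + 0.2 = 2.2; true-score variance = 1.23 + 0.2 = 1.43; composite reliability = 0.6500.
Mean component reliability = 0.6150.
Difference = 0.6500 − 0.6150 = 0.035.

0.035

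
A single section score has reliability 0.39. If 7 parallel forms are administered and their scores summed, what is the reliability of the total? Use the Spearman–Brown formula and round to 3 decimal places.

ρ_k = kρ / (1 + (k−1)ρ) = 7·0.39 / (1 + 6·0.39) = 2.730 / 3.340 = 0.817.

0.817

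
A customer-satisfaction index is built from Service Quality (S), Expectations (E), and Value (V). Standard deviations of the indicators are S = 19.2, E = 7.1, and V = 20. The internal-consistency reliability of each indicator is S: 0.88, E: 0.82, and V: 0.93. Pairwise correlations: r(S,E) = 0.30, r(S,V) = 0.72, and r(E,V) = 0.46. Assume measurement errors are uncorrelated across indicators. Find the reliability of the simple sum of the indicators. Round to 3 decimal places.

Var(S+E+V) = 19.2² + 7.1² + 20² + 2·[19.2·7.1·0.30 + 19.2·20·0.72 + 7.1·20·0.46] = 819.05 + 765.392 = 1584.44.
Under uncorrelated errors the observed covariances equal the true-score covariances, so only the own-variance terms attenuate.
True-score variance = [19.2²·0.88 + 7.1²·0.82 + 20²·0.93] + 765.392 = 737.739 + 765.392 = 1503.13.
Reliability = 1503.13 / 1584.44 = 0.949.

0.949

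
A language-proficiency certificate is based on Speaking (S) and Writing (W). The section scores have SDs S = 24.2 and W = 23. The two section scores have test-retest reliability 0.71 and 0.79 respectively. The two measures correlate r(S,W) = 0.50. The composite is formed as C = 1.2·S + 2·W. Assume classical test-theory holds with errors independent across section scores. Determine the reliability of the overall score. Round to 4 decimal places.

Var(C) = 1.2²·24.2² + 2²·23² + 2·[2.4·24.2·23·0.50] = 2959.32 + 1335.84 = 4295.16.
Because errors are independent across components, Cov(Tᵢ,Tⱼ) = Cov(Xᵢ,Xⱼ); the off-diagonal part of the true-score variance is the same as above.
True-score variance = [1.2²·24.2²·0.71 + 2²·23²·0.79] + 1335.84 = 2270.4 + 1335.84 = 3606.24.
Reliability = 3606.24 / 4295.16 = 0.8396.

0.8396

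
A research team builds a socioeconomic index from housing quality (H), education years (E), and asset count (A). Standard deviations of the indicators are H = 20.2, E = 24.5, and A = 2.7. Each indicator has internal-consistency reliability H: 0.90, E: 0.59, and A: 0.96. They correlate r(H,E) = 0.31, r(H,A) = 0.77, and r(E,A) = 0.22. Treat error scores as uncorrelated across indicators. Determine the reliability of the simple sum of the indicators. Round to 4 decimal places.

Var(H+E+A) = 20.2² + 24.5² + 2.7² + 2·[20.2·24.5·0.31 + 20.2·2.7·0.77 + 24.5·2.7·0.22] = 1015.58 + 419.936 = 1435.52.
With uncorrelated errors the cross-covariances are all true-score covariance, so they carry over unchanged; only the diagonal terms shrink to ρᵢσᵢ².
True-score variance = [20.2²·0.90 + 24.5²·0.59 + 2.7²·0.96] + 419.936 = 728.382 + 419.936 = 1148.32.
Reliability = 1148.32 / 1435.52 = 0.7999.

0.7999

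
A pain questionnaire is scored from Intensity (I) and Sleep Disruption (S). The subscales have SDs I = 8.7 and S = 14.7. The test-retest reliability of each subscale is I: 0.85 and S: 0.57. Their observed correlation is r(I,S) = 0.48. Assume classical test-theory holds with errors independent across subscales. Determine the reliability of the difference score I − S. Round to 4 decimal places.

Var(I−S) = 8.7² + 14.7² − 2·8.7·14.7·0.48 = 291.78 − 122.774 = 169.006.
Under uncorrelated errors the observed covariances equal the true-score covariances, so only the own-variance terms attenuate.
True-score variance = [8.7²·0.85 + 14.7²·0.57] − 122.774 = 187.508 − 122.774 = 64.7334.
Reliability = 64.7334 / 169.006 = 0.3830.

0.3830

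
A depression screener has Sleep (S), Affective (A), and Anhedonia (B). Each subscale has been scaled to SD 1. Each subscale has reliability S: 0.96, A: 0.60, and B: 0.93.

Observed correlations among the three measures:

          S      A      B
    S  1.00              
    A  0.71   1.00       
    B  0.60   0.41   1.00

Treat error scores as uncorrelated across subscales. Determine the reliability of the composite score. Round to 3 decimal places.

0.921

Var(S+A+B) = 3 + 2·[0.71 + 0.60 + 0.41] = 3 + 3.44 = 6.44.
Because errors are independent across components, Cov(Tᵢ,Tⱼ) = Cov(Xᵢ,Xⱼ); the off-diagonal part of the true-score variance is the same as above.
True-score variance = [0.96 + 0.60 + 0.93] + 3.44 = 2.49 + 3.44 = 5.93.
Reliability = 5.93 / 6.44 = 0.921.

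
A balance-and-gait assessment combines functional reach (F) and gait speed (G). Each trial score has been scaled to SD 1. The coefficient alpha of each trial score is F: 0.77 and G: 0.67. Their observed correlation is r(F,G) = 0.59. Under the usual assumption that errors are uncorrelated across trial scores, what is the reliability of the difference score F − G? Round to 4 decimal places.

0.3171

Var(F−G) = 1 + 1 − 2·0.59 = 2 − 1.18 = 0.82.
Because errors are independent across components, Cov(Tᵢ,Tⱼ) = Cov(Xᵢ,Xⱼ); the off-diagonal part of the true-score variance is the same as above.
True-score variance = [0.77 + 0.67] − 1.18 = 1.44 − 1.18 = 0.26.
Reliability = 0.26 / 0.82 = 0.3171.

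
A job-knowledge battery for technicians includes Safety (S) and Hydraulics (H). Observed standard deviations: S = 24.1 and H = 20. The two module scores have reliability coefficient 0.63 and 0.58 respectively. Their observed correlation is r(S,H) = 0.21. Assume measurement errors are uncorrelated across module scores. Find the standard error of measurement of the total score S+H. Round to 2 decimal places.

19.57

Var(total) = 980.81 + 202.44 = 1183.25.
True-score variance = 597.91 + 202.44 = 800.35, so reliability = 0.6764.
Error variance = 1183.25 − 800.35 = 382.9; SEM = √382.9 = 19.57.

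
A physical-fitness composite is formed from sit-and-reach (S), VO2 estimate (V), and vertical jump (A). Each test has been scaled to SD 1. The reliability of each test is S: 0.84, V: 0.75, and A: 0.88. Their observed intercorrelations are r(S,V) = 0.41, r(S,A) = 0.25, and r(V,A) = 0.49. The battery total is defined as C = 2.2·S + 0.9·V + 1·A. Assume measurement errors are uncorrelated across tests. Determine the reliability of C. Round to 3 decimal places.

0.893

Var(C) = 2.2² + 0.9² + 1 + 2·[1.98·0.41 + 2.2·0.25 + 0.9·0.49] = 6.65 + 3.6056 = 10.2556.
Because errors are independent across components, Cov(Tᵢ,Tⱼ) = Cov(Xᵢ,Xⱼ); the off-diagonal part of the true-score variance is the same as above.
True-score variance = [2.2²·0.84 + 0.9²·0.75 + 0.88] + 3.6056 = 5.5531 + 3.6056 = 9.1587.
Reliability = 9.1587 / 10.2556 = 0.893.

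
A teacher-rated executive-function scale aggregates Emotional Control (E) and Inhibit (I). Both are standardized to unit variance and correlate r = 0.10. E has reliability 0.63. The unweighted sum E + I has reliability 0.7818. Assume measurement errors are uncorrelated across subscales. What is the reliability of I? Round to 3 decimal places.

Var(E+I) = 2 + 2·0.10 = 2.200.
True-score variance = ρ_E + ρ_I + 2·0.10, so 0.7818 = (0.63 + ρ_I + 0.20) / 2.200.
ρ_I = 0.7818·2.200 − 0.63 − 0.20 = 0.890.

0.890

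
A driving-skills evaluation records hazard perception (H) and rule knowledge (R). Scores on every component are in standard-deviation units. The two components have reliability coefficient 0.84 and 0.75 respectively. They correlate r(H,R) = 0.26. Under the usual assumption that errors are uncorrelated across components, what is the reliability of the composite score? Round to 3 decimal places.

Var(H+R) = 2 + 2·[0.26] = 2 + 0.52 = 2.52.
Under uncorrelated errors the observed covariances equal the true-score covariances, so only the own-variance terms attenuate.
True-score variance = [0.84 + 0.75] + 0.52 = 1.59 + 0.52 = 2.11.
Reliability = 2.11 / 2.52 = 0.837.

0.837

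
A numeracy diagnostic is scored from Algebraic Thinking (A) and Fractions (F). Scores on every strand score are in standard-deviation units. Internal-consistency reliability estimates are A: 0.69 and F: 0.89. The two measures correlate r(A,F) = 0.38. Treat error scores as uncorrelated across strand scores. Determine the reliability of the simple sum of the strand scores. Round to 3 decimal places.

0.848

Var(A+F) = 2 + 2·[0.38] = 2 + 0.76 = 2.76.
Because errors are independent across components, Cov(Tᵢ,Tⱼ) = Cov(Xᵢ,Xⱼ); the off-diagonal part of the true-score variance is the same as above.
True-score variance = [0.69 + 0.89] + 0.76 = 1.58 + 0.76 = 2.34.
Reliability = 2.34 / 2.76 = 0.848.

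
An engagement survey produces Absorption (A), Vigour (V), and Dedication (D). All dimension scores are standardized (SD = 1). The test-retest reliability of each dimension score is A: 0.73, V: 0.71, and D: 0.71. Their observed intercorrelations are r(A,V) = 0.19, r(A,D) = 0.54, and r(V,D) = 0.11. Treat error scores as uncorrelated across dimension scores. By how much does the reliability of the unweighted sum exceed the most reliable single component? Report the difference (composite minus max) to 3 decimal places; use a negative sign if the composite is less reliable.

0.088

Var(sum) = 3 + 1.68 = 4.68; true-score variance = 2.15 + 1.68 = 3.83; composite reliability = 0.8184.
Max component reliability = 0.7300.
Difference = 0.8184 − 0.7300 = 0.088.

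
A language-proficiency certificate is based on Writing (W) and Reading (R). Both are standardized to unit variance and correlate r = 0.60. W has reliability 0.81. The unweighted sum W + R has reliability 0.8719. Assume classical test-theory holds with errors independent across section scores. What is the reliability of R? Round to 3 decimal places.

0.780

Var(W+R) = 2 + 2·0.60 = 3.200.
True-score variance = ρ_W + ρ_R + 2·0.60, so 0.8719 = (0.81 + ρ_R + 1.20) / 3.200.
ρ_R = 0.8719·3.200 − 0.81 − 1.20 = 0.780.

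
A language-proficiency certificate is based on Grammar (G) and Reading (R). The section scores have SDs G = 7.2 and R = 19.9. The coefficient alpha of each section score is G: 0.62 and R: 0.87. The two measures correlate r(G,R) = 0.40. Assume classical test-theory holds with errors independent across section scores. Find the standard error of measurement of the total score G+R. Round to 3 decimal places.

Var(total) = 447.85 + 114.624 = 562.474.
True-score variance = 376.669 + 114.624 = 491.293, so reliability = 0.8735.
Error variance = 562.474 − 491.293 = 71.1805; SEM = √71.1805 = 8.437.

8.437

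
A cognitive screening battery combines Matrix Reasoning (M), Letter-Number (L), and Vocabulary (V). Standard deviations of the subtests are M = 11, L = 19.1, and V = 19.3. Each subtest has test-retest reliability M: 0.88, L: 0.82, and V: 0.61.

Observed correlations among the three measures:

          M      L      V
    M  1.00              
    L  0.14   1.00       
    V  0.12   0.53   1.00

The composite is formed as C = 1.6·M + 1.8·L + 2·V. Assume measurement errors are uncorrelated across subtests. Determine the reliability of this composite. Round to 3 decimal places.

Var(C) = 1.6²·11² + 1.8²·19.1² + 2²·19.3² + 2·[2.88·11·19.1·0.14 + 3.2·11·19.3·0.12 + 3.6·19.1·19.3·0.53] = 2981.7 + 1739.16 = 4720.87.
Under uncorrelated errors the observed covariances equal the true-score covariances, so only the own-variance terms attenuate.
True-score variance = [1.6²·11²·0.88 + 1.8²·19.1²·0.82 + 2²·19.3²·0.61] + 1739.16 = 2150.69 + 1739.16 = 3889.85.
Reliability = 3889.85 / 4720.87 = 0.824.

0.824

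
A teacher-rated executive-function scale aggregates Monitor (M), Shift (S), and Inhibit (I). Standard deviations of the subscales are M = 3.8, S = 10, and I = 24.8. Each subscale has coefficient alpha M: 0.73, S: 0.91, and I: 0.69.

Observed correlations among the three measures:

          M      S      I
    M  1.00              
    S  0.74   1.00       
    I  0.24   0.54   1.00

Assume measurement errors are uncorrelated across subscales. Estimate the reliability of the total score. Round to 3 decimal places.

0.815

Var(M+S+I) = 3.8² + 10² + 24.8² + 2·[3.8·10·0.74 + 3.8·24.8·0.24 + 10·24.8·0.54] = 729.48 + 369.315 = 1098.8.
Because errors are independent across components, Cov(Tᵢ,Tⱼ) = Cov(Xᵢ,Xⱼ); the off-diagonal part of the true-score variance is the same as above.
True-score variance = [3.8²·0.73 + 10²·0.91 + 24.8²·0.69] + 369.315 = 525.919 + 369.315 = 895.234.
Reliability = 895.234 / 1098.8 = 0.815.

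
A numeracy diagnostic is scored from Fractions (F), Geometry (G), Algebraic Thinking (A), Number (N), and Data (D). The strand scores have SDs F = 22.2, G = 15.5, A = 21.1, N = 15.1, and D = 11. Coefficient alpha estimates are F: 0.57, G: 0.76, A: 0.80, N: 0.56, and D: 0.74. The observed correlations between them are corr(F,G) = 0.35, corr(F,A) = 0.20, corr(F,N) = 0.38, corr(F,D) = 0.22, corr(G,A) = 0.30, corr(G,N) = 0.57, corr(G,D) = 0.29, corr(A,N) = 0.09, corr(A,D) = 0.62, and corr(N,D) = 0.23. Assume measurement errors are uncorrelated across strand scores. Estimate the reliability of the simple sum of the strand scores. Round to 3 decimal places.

0.851

Var(F+G+A+N+D) = 22.2² + 15.5² + 21.1² + 15.1² + 11² + 2·[22.2·15.5·0.35 + 22.2·21.1·0.20 + 22.2·15.1·0.38 + 22.2·11·0.22 + 15.5·21.1·0.30 + 15.5·15.1·0.57 + 15.5·11·0.29 + 21.1·15.1·0.09 + 21.1·11·0.62 + 15.1·11·0.23] = 1527.31 + 1773.95 = 3301.26.
Under uncorrelated errors the observed covariances equal the true-score covariances, so only the own-variance terms attenuate.
True-score variance = [22.2²·0.57 + 15.5²·0.76 + 21.1²·0.80 + 15.1²·0.56 + 11²·0.74] + 1773.95 = 1036.9 + 1773.95 = 2810.85.
Reliability = 2810.85 / 3301.26 = 0.851.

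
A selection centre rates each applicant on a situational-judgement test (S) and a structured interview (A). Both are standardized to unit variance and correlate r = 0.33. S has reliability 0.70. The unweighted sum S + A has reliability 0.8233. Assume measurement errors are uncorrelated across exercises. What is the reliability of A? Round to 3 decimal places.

0.830

Var(S+A) = 2 + 2·0.33 = 2.660.
True-score variance = ρ_S + ρ_A + 2·0.33, so 0.8233 = (0.70 + ρ_A + 0.66) / 2.660.
ρ_A = 0.8233·2.660 − 0.70 − 0.66 = 0.830.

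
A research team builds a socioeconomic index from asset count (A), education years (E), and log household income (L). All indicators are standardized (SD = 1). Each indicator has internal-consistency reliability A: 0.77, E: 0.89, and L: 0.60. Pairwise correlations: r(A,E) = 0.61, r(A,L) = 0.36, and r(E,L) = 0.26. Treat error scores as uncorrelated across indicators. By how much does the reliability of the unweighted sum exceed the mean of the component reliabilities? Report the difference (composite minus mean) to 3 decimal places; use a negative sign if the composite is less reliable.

Var(sum) = 3 + 2.46 = 5.46; true-score variance = 2.26 + 2.46 = 4.72; composite reliability = 0.8645.
Mean component reliability = 0.7533.
Difference = 0.8645 − 0.7533 = 0.111.

0.111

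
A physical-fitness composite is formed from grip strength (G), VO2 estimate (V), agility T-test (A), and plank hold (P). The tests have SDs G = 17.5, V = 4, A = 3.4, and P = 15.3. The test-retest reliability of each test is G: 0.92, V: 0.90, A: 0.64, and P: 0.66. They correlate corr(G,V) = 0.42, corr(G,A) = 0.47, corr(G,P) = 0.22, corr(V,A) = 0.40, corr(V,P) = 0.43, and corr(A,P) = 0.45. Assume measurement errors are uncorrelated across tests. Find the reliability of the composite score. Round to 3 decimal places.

0.879

Var(G+V+A+P) = 17.5² + 4² + 3.4² + 15.3² + 2·[17.5·4·0.42 + 17.5·3.4·0.47 + 17.5·15.3·0.22 + 4·3.4·0.40 + 4·15.3·0.43 + 3.4·15.3·0.45] = 567.9 + 342.87 = 910.77.
Under uncorrelated errors the observed covariances equal the true-score covariances, so only the own-variance terms attenuate.
True-score variance = [17.5²·0.92 + 4²·0.90 + 3.4²·0.64 + 15.3²·0.66] + 342.87 = 458.048 + 342.87 = 800.918.
Reliability = 800.918 / 910.77 = 0.879.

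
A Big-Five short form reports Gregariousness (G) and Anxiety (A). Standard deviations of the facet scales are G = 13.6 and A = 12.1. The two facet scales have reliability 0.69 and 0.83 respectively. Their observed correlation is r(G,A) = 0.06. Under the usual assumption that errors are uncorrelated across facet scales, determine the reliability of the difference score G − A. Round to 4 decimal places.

Var(G−A) = 13.6² + 12.1² − 2·13.6·12.1·0.06 = 331.37 − 19.7472 = 311.623.
Because errors are independent across components, Cov(Tᵢ,Tⱼ) = Cov(Xᵢ,Xⱼ); the off-diagonal part of the true-score variance is the same as above.
True-score variance = [13.6²·0.69 + 12.1²·0.83] − 19.7472 = 249.143 − 19.7472 = 229.395.
Reliability = 229.395 / 311.623 = 0.7361.

0.7361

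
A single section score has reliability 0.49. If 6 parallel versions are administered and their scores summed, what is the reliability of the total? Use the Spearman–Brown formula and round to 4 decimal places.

0.8522

ρ_k = kρ / (1 + (k−1)ρ) = 6·0.49 / (1 + 5·0.49) = 2.940 / 3.450 = 0.8522.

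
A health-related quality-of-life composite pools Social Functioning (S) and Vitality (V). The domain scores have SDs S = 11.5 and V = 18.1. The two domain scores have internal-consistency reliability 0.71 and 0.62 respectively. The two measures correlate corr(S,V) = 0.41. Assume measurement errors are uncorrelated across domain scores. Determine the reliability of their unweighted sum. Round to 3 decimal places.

0.742

Var(S+V) = 11.5² + 18.1² + 2·[11.5·18.1·0.41] = 459.86 + 170.683 = 630.543.
Under uncorrelated errors the observed covariances equal the true-score covariances, so only the own-variance terms attenuate.
True-score variance = [11.5²·0.71 + 18.1²·0.62] + 170.683 = 297.016 + 170.683 = 467.699.
Reliability = 467.699 / 630.543 = 0.742.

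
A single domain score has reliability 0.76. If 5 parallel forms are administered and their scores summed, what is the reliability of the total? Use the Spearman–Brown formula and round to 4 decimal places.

ρ_k = kρ / (1 + (k−1)ρ) = 5·0.76 / (1 + 4·0.76) = 3.800 / 4.040 = 0.9406.

0.9406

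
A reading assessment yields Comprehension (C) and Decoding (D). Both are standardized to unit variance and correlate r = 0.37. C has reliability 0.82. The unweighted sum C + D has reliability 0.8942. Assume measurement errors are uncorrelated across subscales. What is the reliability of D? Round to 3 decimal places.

0.890

Var(C+D) = 2 + 2·0.37 = 2.740.
True-score variance = ρ_C + ρ_D + 2·0.37, so 0.8942 = (0.82 + ρ_D + 0.74) / 2.740.
ρ_D = 0.8942·2.740 − 0.82 − 0.74 = 0.890.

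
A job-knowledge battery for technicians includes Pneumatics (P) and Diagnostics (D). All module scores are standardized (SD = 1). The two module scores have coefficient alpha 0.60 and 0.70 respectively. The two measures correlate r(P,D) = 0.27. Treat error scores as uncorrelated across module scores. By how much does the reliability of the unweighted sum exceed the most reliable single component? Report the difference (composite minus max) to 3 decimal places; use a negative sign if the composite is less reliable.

0.024

Var(sum) = 2 + 0.54 = 2.54; true-score variance = 1.3 + 0.54 = 1.84; composite reliability = 0.7244.
Max component reliability = 0.7000.
Difference = 0.7244 − 0.7000 = 0.024.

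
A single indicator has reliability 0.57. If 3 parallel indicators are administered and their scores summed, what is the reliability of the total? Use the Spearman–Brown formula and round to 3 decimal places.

ρ_k = kρ / (1 + (k−1)ρ) = 3·0.57 / (1 + 2·0.57) = 1.710 / 2.140 = 0.799.

0.799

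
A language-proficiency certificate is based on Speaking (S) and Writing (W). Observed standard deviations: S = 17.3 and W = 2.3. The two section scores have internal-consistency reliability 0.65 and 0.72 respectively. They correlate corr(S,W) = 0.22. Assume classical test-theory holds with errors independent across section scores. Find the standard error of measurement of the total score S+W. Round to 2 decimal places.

10.31

Var(total) = 304.58 + 17.5076 = 322.088.
True-score variance = 198.347 + 17.5076 = 215.855, so reliability = 0.6702.
Error variance = 322.088 − 215.855 = 106.233; SEM = √106.233 = 10.31.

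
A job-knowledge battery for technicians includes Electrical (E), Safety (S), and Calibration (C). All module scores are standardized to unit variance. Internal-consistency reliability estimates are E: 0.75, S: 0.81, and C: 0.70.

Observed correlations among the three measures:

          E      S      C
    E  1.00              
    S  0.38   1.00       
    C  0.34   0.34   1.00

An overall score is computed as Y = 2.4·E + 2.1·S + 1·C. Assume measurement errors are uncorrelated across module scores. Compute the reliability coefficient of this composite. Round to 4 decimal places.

0.8573

Var(Y) = 2.4² + 2.1² + 1 + 2·[5.04·0.38 + 2.4·0.34 + 2.1·0.34] = 11.17 + 6.8904 = 18.0604.
Because errors are independent across components, Cov(Tᵢ,Tⱼ) = Cov(Xᵢ,Xⱼ); the off-diagonal part of the true-score variance is the same as above.
True-score variance = [2.4²·0.75 + 2.1²·0.81 + 0.70] + 6.8904 = 8.5921 + 6.8904 = 15.4825.
Reliability = 15.4825 / 18.0604 = 0.8573.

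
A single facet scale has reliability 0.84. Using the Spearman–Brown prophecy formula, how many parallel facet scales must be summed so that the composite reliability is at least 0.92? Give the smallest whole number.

3

k ≥ ρ*(1−ρ₁)/(ρ₁(1−ρ*)) = 0.92·0.16 / (0.84·0.08) = 2.190.
Smallest integer k = 3.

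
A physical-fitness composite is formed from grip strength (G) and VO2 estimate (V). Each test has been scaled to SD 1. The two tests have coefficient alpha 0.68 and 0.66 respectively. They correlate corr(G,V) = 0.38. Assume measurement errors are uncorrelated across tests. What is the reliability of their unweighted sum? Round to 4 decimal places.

Var(G+V) = 2 + 2·[0.38] = 2 + 0.76 = 2.76.
Under uncorrelated errors the observed covariances equal the true-score covariances, so only the own-variance terms attenuate.
True-score variance = [0.68 + 0.66] + 0.76 = 1.34 + 0.76 = 2.1.
Reliability = 2.1 / 2.76 = 0.7609.

0.7609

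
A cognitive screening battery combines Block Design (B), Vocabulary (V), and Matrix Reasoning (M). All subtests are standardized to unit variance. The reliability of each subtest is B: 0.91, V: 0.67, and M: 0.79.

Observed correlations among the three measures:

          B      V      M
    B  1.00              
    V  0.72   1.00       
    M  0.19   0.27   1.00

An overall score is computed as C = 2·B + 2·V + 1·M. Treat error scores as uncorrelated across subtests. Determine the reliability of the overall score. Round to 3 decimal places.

0.886

Var(C) = 2² + 2² + 1 + 2·[4·0.72 + 2·0.19 + 2·0.27] = 9 + 7.6 = 16.6.
With uncorrelated errors the cross-covariances are all true-score covariance, so they carry over unchanged; only the diagonal terms shrink to ρᵢσᵢ².
True-score variance = [2²·0.91 + 2²·0.67 + 0.79] + 7.6 = 7.11 + 7.6 = 14.71.
Reliability = 14.71 / 16.6 = 0.886.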